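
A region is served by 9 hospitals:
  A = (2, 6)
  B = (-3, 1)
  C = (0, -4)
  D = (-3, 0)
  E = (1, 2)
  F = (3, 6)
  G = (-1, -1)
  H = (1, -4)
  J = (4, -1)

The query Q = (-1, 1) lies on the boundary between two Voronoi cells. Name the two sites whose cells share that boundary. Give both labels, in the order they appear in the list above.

B and G

Squared distances from Q to each site:
|QA|² = (-1−2)² + (1−6)² = 9 + 25 = 34
|QB|² = (-1−(-3))² + (1−1)² = 4 + 0 = 4
|QC|² = (-1−0)² + (1−(-4))² = 1 + 25 = 26
|QD|² = (-1−(-3))² + (1−0)² = 4 + 1 = 5
|QE|² = (-1−1)² + (1−2)² = 4 + 1 = 5
|QF|² = (-1−3)² + (1−6)² = 16 + 25 = 41
|QG|² = (-1−(-1))² + (1−(-1))² = 0 + 4 = 4
|QH|² = (-1−1)² + (1−(-4))² = 4 + 25 = 29
|QJ|² = (-1−4)² + (1−(-1))² = 25 + 4 = 29
Q is equidistant from B and G (both at squared distance 4), and every other site is strictly farther — so Q lies on the B–G Voronoi edge.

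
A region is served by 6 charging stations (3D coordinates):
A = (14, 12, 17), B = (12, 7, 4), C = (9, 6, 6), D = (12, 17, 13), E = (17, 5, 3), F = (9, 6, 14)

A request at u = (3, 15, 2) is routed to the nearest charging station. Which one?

C

Since √ is increasing, it suffices to compare squared distances:
|uA|² = (3−14)² + (15−12)² + (2−17)² = 121 + 9 + 225 = 355
|uB|² = (3−12)² + (15−7)² + (2−4)² = 81 + 64 + 4 = 149
|uC|² = (3−9)² + (15−6)² + (2−6)² = 36 + 81 + 16 = 133
|uD|² = (3−12)² + (15−17)² + (2−13)² = 81 + 4 + 121 = 206
|uE|² = (3−17)² + (15−5)² + (2−3)² = 196 + 100 + 1 = 297
|uF|² = (3−9)² + (15−6)² + (2−14)² = 36 + 81 + 144 = 261
The smallest is to C, so u lies in the Voronoi region of C.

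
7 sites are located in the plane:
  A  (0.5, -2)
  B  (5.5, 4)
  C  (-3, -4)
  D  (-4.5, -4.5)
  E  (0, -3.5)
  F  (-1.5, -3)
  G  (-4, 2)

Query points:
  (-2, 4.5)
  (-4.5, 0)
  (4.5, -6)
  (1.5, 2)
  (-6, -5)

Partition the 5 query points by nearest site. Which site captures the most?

(-2, 4.5) — d² to each: A:48.5, B:56.5, C:73.25, D:87.25, E:68, F:56.5, G:10.25 → nearest is G
(-4.5, 0) — d² to each: A:29, B:116, C:18.25, D:20.25, E:32.5, F:18, G:4.25 → nearest is G
(4.5, -6) — d² to each: A:32, B:101, C:60.25, D:83.25, E:26.5, F:45, G:136.25 → nearest is E
(1.5, 2) — d² to each: A:17, B:20, C:56.25, D:78.25, E:32.5, F:34, G:30.25 → nearest is A
(-6, -5) — d² to each: A:51.25, B:213.25, C:10, D:2.5, E:38.25, F:24.25, G:53 → nearest is D
Tally — A:1, D:1, E:1, G:2. G captures the most (2).

G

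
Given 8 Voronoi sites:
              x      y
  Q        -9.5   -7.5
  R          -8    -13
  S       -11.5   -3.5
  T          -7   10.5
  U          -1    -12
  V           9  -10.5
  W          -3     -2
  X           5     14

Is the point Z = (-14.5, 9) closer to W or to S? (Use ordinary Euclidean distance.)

S

Compare squared distances:
|ZW|² = (-14.5−(-3))² + (9−(-2))² = 132.25 + 121 = 253.25
|ZS|² = (-14.5−(-11.5))² + (9−(-3.5))² = 9 + 156.25 = 165.25
253.25 > 165.25, so S is closer.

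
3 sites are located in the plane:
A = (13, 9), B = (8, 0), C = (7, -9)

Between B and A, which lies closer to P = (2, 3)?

Compare squared distances:
|PB|² = (2−8)² + (3−0)² = 36 + 9 = 45
|PA|² = (2−13)² + (3−9)² = 121 + 36 = 157
45 < 157, so B is closer.

B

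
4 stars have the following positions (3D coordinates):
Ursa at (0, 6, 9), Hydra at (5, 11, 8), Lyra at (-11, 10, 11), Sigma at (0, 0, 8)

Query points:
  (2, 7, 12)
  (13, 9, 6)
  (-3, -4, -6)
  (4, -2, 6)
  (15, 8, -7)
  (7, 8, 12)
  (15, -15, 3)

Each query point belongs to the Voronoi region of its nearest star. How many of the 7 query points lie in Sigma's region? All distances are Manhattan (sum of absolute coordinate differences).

3

(2, 7, 12) — d to each: Ursa:6, Hydra:11, Lyra:17, Sigma:13 → nearest is Ursa
(13, 9, 6) — d to each: Ursa:19, Hydra:12, Lyra:30, Sigma:24 → nearest is Hydra
(-3, -4, -6) — d to each: Ursa:28, Hydra:37, Lyra:39, Sigma:21 → nearest is Sigma
(4, -2, 6) — d to each: Ursa:15, Hydra:16, Lyra:32, Sigma:8 → nearest is Sigma
(15, 8, -7) — d to each: Ursa:33, Hydra:28, Lyra:46, Sigma:38 → nearest is Hydra
(7, 8, 12) — d to each: Ursa:12, Hydra:9, Lyra:21, Sigma:19 → nearest is Hydra
(15, -15, 3) — d to each: Ursa:42, Hydra:41, Lyra:59, Sigma:35 → nearest is Sigma
3 of the 7 points have Sigma as nearest.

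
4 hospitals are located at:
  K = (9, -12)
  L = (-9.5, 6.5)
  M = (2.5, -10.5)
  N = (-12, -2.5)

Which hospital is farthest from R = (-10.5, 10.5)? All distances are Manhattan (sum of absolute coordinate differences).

d(R,K) = |-10.5−9| + |10.5−(-12)| = 19.5 + 22.5 = 42
d(R,L) = |-10.5−(-9.5)| + |10.5−6.5| = 1 + 4 = 5
d(R,M) = |-10.5−2.5| + |10.5−(-10.5)| = 13 + 21 = 34
d(R,N) = |-10.5−(-12)| + |10.5−(-2.5)| = 1.5 + 13 = 14.5
The largest is to K.

K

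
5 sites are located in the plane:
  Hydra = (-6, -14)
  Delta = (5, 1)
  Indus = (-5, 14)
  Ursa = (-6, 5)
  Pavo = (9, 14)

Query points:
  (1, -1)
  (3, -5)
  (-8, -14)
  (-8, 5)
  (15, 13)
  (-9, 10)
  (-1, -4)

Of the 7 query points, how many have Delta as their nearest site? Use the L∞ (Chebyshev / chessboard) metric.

(1, -1) — d to each: Hydra:13, Delta:4, Indus:15, Ursa:7, Pavo:15 → nearest is Delta
(3, -5) — d to each: Hydra:9, Delta:6, Indus:19, Ursa:10, Pavo:19 → nearest is Delta
(-8, -14) — d to each: Hydra:2, Delta:15, Indus:28, Ursa:19, Pavo:28 → nearest is Hydra
(-8, 5) — d to each: Hydra:19, Delta:13, Indus:9, Ursa:2, Pavo:17 → nearest is Ursa
(15, 13) — d to each: Hydra:27, Delta:12, Indus:20, Ursa:21, Pavo:6 → nearest is Pavo
(-9, 10) — d to each: Hydra:24, Delta:14, Indus:4, Ursa:5, Pavo:18 → nearest is Indus
(-1, -4) — d to each: Hydra:10, Delta:6, Indus:18, Ursa:9, Pavo:18 → nearest is Delta
3 of the 7 points have Delta as nearest.

3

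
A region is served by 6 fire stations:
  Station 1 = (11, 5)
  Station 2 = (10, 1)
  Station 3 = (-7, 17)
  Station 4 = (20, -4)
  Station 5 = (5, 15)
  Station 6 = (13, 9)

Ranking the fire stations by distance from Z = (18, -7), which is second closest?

Station 2

Since √ is increasing, it suffices to compare squared distances:
d²(Z, Station 1) = (18−11)² + (-7−5)² = 49 + 144 = 193
d²(Z, Station 2) = (18−10)² + (-7−1)² = 64 + 64 = 128
d²(Z, Station 3) = (18−(-7))² + (-7−17)² = 625 + 576 = 1201
d²(Z, Station 4) = (18−20)² + (-7−(-4))² = 4 + 9 = 13
d²(Z, Station 5) = (18−5)² + (-7−15)² = 169 + 484 = 653
d²(Z, Station 6) = (18−13)² + (-7−9)² = 25 + 256 = 281
Sorted ascending: Station 4, Station 2, Station 1, … — the second-nearest is Station 2.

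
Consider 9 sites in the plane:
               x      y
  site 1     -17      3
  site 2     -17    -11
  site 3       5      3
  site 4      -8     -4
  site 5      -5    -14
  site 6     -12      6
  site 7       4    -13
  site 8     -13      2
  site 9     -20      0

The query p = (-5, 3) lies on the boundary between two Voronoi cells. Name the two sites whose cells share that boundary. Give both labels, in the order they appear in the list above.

Squared distances from p to each site:
d²(p, site 1) = (-5−(-17))² + (3−3)² = 144 + 0 = 144
d²(p, site 2) = (-5−(-17))² + (3−(-11))² = 144 + 196 = 340
d²(p, site 3) = (-5−5)² + (3−3)² = 100 + 0 = 100
d²(p, site 4) = (-5−(-8))² + (3−(-4))² = 9 + 49 = 58
d²(p, site 5) = (-5−(-5))² + (3−(-14))² = 0 + 289 = 289
d²(p, site 6) = (-5−(-12))² + (3−6)² = 49 + 9 = 58
d²(p, site 7) = (-5−4)² + (3−(-13))² = 81 + 256 = 337
d²(p, site 8) = (-5−(-13))² + (3−2)² = 64 + 1 = 65
d²(p, site 9) = (-5−(-20))² + (3−0)² = 225 + 9 = 234
p is equidistant from site 4 and site 6 (both at squared distance 58), and every other site is strictly farther — so p lies on the site 4–site 6 Voronoi edge.

site 4 and site 6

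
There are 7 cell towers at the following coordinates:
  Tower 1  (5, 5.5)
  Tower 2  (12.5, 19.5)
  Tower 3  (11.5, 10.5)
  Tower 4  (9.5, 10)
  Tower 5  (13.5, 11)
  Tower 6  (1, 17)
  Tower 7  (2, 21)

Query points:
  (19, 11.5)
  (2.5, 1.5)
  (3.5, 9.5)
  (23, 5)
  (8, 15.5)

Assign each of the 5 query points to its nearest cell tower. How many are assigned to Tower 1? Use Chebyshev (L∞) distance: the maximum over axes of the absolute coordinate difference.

(19, 11.5) — d to each: Tower 1:14, Tower 2:8, Tower 3:7.5, Tower 4:9.5, Tower 5:5.5, Tower 6:18, Tower 7:17 → nearest is Tower 5
(2.5, 1.5) — d to each: Tower 1:4, Tower 2:18, Tower 3:9, Tower 4:8.5, Tower 5:11, Tower 6:15.5, Tower 7:19.5 → nearest is Tower 1
(3.5, 9.5) — d to each: Tower 1:4, Tower 2:10, Tower 3:8, Tower 4:6, Tower 5:10, Tower 6:7.5, Tower 7:11.5 → nearest is Tower 1
(23, 5) — d to each: Tower 1:18, Tower 2:14.5, Tower 3:11.5, Tower 4:13.5, Tower 5:9.5, Tower 6:22, Tower 7:21 → nearest is Tower 5
(8, 15.5) — d to each: Tower 1:10, Tower 2:4.5, Tower 3:5, Tower 4:5.5, Tower 5:5.5, Tower 6:7, Tower 7:6 → nearest is Tower 2
2 of the 5 points have Tower 1 as nearest.

2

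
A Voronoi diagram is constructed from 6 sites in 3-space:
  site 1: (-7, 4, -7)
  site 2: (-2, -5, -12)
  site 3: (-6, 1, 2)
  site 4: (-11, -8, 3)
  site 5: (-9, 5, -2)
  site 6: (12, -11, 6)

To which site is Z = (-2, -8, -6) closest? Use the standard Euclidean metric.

site 2

Compare squared distances (the ordering matches that of the actual distances):
d²(Z, site 1) = (-2−(-7))² + (-8−4)² + (-6−(-7))² = 25 + 144 + 1 = 170
d²(Z, site 2) = (-2−(-2))² + (-8−(-5))² + (-6−(-12))² = 0 + 9 + 36 = 45
d²(Z, site 3) = (-2−(-6))² + (-8−1)² + (-6−2)² = 16 + 81 + 64 = 161
d²(Z, site 4) = (-2−(-11))² + (-8−(-8))² + (-6−3)² = 81 + 0 + 81 = 162
d²(Z, site 5) = (-2−(-9))² + (-8−5)² + (-6−(-2))² = 49 + 169 + 16 = 234
d²(Z, site 6) = (-2−12)² + (-8−(-11))² + (-6−6)² = 196 + 9 + 144 = 349
Minimum is at site 2.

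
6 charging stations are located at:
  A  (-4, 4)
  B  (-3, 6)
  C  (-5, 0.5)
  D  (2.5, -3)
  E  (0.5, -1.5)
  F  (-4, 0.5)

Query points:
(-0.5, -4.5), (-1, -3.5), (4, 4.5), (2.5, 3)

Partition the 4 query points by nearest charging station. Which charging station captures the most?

(-0.5, -4.5) — d² to each: A:84.5, B:116.5, C:45.25, D:11.25, E:10, F:37.25 → nearest is E
(-1, -3.5) — d² to each: A:65.25, B:94.25, C:32, D:12.5, E:6.25, F:25 → nearest is E
(4, 4.5) — d² to each: A:64.25, B:51.25, C:97, D:58.5, E:48.25, F:80 → nearest is E
(2.5, 3) — d² to each: A:43.25, B:39.25, C:62.5, D:36, E:24.25, F:48.5 → nearest is E
Tally — E:4. E captures the most (4).

E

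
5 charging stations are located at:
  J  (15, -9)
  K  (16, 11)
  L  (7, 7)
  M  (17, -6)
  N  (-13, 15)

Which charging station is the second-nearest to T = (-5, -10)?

Squared Euclidean distances:
|TJ|² = (-5−15)² + (-10−(-9))² = 400 + 1 = 401
|TK|² = (-5−16)² + (-10−11)² = 441 + 441 = 882
|TL|² = (-5−7)² + (-10−7)² = 144 + 289 = 433
|TM|² = (-5−17)² + (-10−(-6))² = 484 + 16 = 500
|TN|² = (-5−(-13))² + (-10−15)² = 64 + 625 = 689
Sorted ascending: J, L, M, … — the second-nearest is L.

L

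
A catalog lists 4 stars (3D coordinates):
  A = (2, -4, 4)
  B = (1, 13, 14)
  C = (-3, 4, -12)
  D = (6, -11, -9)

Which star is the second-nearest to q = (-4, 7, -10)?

Squared Euclidean distances:
|qA|² = 36 + 121 + 196 = 353
|qB|² = 25 + 36 + 576 = 637
|qC|² = 1 + 9 + 4 = 14
|qD|² = 100 + 324 + 1 = 425
Sorted ascending: C, A, D, … — the second-nearest is A.

A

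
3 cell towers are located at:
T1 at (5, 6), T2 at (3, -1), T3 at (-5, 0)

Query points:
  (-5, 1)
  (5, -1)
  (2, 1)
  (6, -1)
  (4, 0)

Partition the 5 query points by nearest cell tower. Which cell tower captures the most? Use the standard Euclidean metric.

T2

(-5, 1) — d² to each: T1:125, T2:68, T3:1 → nearest is T3
(5, -1) — d² to each: T1:49, T2:4, T3:101 → nearest is T2
(2, 1) — d² to each: T1:34, T2:5, T3:50 → nearest is T2
(6, -1) — d² to each: T1:50, T2:9, T3:122 → nearest is T2
(4, 0) — d² to each: T1:37, T2:2, T3:81 → nearest is T2
Tally — T2:4, T3:1. T2 captures the most (4).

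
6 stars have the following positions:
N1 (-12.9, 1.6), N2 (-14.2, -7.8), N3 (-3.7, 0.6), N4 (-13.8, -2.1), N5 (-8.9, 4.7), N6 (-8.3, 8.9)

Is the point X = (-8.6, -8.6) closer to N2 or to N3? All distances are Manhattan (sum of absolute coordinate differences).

N2

d(X,N2) = |-8.6−(-14.2)| + |-8.6−(-7.8)| = 5.6 + 0.8 = 6.4
d(X,N3) = |-8.6−(-3.7)| + |-8.6−0.6| = 4.9 + 9.2 = 14.1
6.4 < 14.1, so N2 is closer.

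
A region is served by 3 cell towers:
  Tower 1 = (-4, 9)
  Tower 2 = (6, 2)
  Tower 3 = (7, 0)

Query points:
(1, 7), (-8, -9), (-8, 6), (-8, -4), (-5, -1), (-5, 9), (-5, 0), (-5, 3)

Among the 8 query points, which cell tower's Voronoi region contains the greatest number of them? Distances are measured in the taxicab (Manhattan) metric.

(1, 7) — d to each: Tower 1:7, Tower 2:10, Tower 3:13 → nearest is Tower 1
(-8, -9) — d to each: Tower 1:22, Tower 2:25, Tower 3:24 → nearest is Tower 1
(-8, 6) — d to each: Tower 1:7, Tower 2:18, Tower 3:21 → nearest is Tower 1
(-8, -4) — d to each: Tower 1:17, Tower 2:20, Tower 3:19 → nearest is Tower 1
(-5, -1) — d to each: Tower 1:11, Tower 2:14, Tower 3:13 → nearest is Tower 1
(-5, 9) — d to each: Tower 1:1, Tower 2:18, Tower 3:21 → nearest is Tower 1
(-5, 0) — d to each: Tower 1:10, Tower 2:13, Tower 3:12 → nearest is Tower 1
(-5, 3) — d to each: Tower 1:7, Tower 2:12, Tower 3:15 → nearest is Tower 1
Tally — Tower 1:8. Tower 1 captures the most (8).

Tower 1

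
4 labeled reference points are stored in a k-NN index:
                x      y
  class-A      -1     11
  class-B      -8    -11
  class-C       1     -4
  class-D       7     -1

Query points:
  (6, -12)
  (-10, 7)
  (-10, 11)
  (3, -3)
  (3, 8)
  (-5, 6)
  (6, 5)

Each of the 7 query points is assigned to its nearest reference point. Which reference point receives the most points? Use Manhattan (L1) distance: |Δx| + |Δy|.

class-A

(6, -12) — d to each: class-A:30, class-B:15, class-C:13, class-D:12 → nearest is class-D
(-10, 7) — d to each: class-A:13, class-B:20, class-C:22, class-D:25 → nearest is class-A
(-10, 11) — d to each: class-A:9, class-B:24, class-C:26, class-D:29 → nearest is class-A
(3, -3) — d to each: class-A:18, class-B:19, class-C:3, class-D:6 → nearest is class-C
(3, 8) — d to each: class-A:7, class-B:30, class-C:14, class-D:13 → nearest is class-A
(-5, 6) — d to each: class-A:9, class-B:20, class-C:16, class-D:19 → nearest is class-A
(6, 5) — d to each: class-A:13, class-B:30, class-C:14, class-D:7 → nearest is class-D
Tally — class-A:4, class-C:1, class-D:2. class-A captures the most (4).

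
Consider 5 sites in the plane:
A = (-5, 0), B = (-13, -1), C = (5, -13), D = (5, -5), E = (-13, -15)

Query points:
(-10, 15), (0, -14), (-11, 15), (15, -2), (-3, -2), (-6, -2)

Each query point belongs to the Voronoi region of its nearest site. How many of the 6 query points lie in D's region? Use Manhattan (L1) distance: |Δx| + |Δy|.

(-10, 15) — d to each: A:20, B:19, C:43, D:35, E:33 → nearest is B
(0, -14) — d to each: A:19, B:26, C:6, D:14, E:14 → nearest is C
(-11, 15) — d to each: A:21, B:18, C:44, D:36, E:32 → nearest is B
(15, -2) — d to each: A:22, B:29, C:21, D:13, E:41 → nearest is D
(-3, -2) — d to each: A:4, B:11, C:19, D:11, E:23 → nearest is A
(-6, -2) — d to each: A:3, B:8, C:22, D:14, E:20 → nearest is A
1 of the 6 points has D as nearest.

1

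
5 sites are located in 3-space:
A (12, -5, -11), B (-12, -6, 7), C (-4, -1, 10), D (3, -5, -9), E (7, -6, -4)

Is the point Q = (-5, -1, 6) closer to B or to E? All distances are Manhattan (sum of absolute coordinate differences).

B

d(Q,B) = |-5−(-12)| + |-1−(-6)| + |6−7| = 7 + 5 + 1 = 13
d(Q,E) = |-5−7| + |-1−(-6)| + |6−(-4)| = 12 + 5 + 10 = 27
13 < 27, so B is closer.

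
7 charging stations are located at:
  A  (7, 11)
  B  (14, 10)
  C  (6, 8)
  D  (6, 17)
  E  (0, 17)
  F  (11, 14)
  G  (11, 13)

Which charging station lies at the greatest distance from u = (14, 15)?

Since √ is increasing, it suffices to compare squared distances:
|uA|² = (14−7)² + (15−11)² = 49 + 16 = 65
|uB|² = (14−14)² + (15−10)² = 0 + 25 = 25
|uC|² = (14−6)² + (15−8)² = 64 + 49 = 113
|uD|² = (14−6)² + (15−17)² = 64 + 4 = 68
|uE|² = (14−0)² + (15−17)² = 196 + 4 = 200
|uF|² = (14−11)² + (15−14)² = 9 + 1 = 10
|uG|² = (14−11)² + (15−13)² = 9 + 4 = 13
The largest is to E.

E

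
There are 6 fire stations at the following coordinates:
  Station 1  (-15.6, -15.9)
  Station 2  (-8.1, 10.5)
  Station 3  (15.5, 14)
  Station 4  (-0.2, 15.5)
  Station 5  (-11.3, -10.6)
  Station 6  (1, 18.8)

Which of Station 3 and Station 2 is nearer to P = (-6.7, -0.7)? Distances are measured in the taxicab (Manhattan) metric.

Station 2

d(P, Station 3) = |-6.7−15.5| + |-0.7−14| = 22.2 + 14.7 = 36.9
d(P, Station 2) = |-6.7−(-8.1)| + |-0.7−10.5| = 1.4 + 11.2 = 12.6
36.9 > 12.6, so Station 2 is closer.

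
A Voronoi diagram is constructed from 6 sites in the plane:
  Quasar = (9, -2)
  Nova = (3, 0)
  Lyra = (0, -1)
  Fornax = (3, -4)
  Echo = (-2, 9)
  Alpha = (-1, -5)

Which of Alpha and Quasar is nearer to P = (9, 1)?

Compare squared distances:
d²(P, Alpha) = (9−(-1))² + (1−(-5))² = 100 + 36 = 136
d²(P, Quasar) = (9−9)² + (1−(-2))² = 0 + 9 = 9
136 > 9, so Quasar is closer.

Quasar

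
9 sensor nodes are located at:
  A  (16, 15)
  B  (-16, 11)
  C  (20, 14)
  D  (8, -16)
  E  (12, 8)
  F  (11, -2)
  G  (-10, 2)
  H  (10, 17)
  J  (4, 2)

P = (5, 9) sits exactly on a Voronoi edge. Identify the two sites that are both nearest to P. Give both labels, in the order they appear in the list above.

Squared distances from P to each site:
|PA|² = (5−16)² + (9−15)² = 121 + 36 = 157
|PB|² = (5−(-16))² + (9−11)² = 441 + 4 = 445
|PC|² = (5−20)² + (9−14)² = 225 + 25 = 250
|PD|² = (5−8)² + (9−(-16))² = 9 + 625 = 634
|PE|² = (5−12)² + (9−8)² = 49 + 1 = 50
|PF|² = (5−11)² + (9−(-2))² = 36 + 121 = 157
|PG|² = (5−(-10))² + (9−2)² = 225 + 49 = 274
|PH|² = (5−10)² + (9−17)² = 25 + 64 = 89
|PJ|² = (5−4)² + (9−2)² = 1 + 49 = 50
P is equidistant from E and J (both at squared distance 50), and every other site is strictly farther — so P lies on the E–J Voronoi edge.

E and J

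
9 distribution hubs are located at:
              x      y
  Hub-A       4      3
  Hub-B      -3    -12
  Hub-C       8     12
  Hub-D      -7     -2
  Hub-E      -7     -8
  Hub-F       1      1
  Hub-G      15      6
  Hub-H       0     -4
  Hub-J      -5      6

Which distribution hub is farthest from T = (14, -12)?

Since √ is increasing, it suffices to compare squared distances:
d²(T, Hub-A) = 100 + 225 = 325
d²(T, Hub-B) = 289 + 0 = 289
d²(T, Hub-C) = 36 + 576 = 612
d²(T, Hub-D) = 441 + 100 = 541
d²(T, Hub-E) = 441 + 16 = 457
d²(T, Hub-F) = 169 + 169 = 338
d²(T, Hub-G) = 1 + 324 = 325
d²(T, Hub-H) = 196 + 64 = 260
d²(T, Hub-J) = 361 + 324 = 685
The largest is to Hub-J.

Hub-J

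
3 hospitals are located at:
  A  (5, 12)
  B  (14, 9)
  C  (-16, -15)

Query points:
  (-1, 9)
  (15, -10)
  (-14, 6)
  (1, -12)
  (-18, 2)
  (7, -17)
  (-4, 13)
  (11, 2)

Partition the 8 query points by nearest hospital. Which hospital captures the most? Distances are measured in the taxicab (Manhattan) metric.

(-1, 9) — d to each: A:9, B:15, C:39 → nearest is A
(15, -10) — d to each: A:32, B:20, C:36 → nearest is B
(-14, 6) — d to each: A:25, B:31, C:23 → nearest is C
(1, -12) — d to each: A:28, B:34, C:20 → nearest is C
(-18, 2) — d to each: A:33, B:39, C:19 → nearest is C
(7, -17) — d to each: A:31, B:33, C:25 → nearest is C
(-4, 13) — d to each: A:10, B:22, C:40 → nearest is A
(11, 2) — d to each: A:16, B:10, C:44 → nearest is B
Tally — A:2, B:2, C:4. C captures the most (4).

C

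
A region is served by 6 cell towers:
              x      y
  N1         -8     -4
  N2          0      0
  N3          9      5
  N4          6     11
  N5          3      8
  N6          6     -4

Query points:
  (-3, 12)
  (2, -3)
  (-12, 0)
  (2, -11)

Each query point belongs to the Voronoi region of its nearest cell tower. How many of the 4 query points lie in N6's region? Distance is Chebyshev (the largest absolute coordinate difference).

(-3, 12) — d to each: N1:16, N2:12, N3:12, N4:9, N5:6, N6:16 → nearest is N5
(2, -3) — d to each: N1:10, N2:3, N3:8, N4:14, N5:11, N6:4 → nearest is N2
(-12, 0) — d to each: N1:4, N2:12, N3:21, N4:18, N5:15, N6:18 → nearest is N1
(2, -11) — d to each: N1:10, N2:11, N3:16, N4:22, N5:19, N6:7 → nearest is N6
1 of the 4 points has N6 as nearest.

1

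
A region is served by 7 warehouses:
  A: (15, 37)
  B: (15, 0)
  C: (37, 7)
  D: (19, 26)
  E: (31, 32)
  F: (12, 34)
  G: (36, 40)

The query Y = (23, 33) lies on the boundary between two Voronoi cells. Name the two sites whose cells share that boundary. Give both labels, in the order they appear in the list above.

Squared distances from Y to each site:
|YA|² = 64 + 16 = 80
|YB|² = 64 + 1089 = 1153
|YC|² = 196 + 676 = 872
|YD|² = 16 + 49 = 65
|YE|² = 64 + 1 = 65
|YF|² = 121 + 1 = 122
|YG|² = 169 + 49 = 218
Y is equidistant from D and E (both at squared distance 65), and every other site is strictly farther — so Y lies on the D–E Voronoi edge.

D and E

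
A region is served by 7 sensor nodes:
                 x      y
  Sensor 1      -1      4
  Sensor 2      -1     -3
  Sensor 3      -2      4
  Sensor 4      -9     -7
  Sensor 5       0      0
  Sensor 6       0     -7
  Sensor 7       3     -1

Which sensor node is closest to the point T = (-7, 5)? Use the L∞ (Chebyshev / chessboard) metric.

Sensor 3

d(T, Sensor 1) = max(6, 1) = 6
d(T, Sensor 2) = max(6, 8) = 8
d(T, Sensor 3) = max(5, 1) = 5
d(T, Sensor 4) = max(2, 12) = 12
d(T, Sensor 5) = max(7, 5) = 7
d(T, Sensor 6) = max(7, 12) = 12
d(T, Sensor 7) = max(10, 6) = 10
Sensor 3 is nearest.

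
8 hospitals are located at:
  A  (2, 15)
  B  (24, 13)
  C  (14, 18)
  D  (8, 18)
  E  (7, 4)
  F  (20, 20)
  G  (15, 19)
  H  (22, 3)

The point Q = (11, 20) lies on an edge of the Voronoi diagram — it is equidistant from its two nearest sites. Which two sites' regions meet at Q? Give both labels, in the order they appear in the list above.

C and D

Squared distances from Q to each site:
|QA|² = 81 + 25 = 106
|QB|² = 169 + 49 = 218
|QC|² = 9 + 4 = 13
|QD|² = 9 + 4 = 13
|QE|² = 16 + 256 = 272
|QF|² = 81 + 0 = 81
|QG|² = 16 + 1 = 17
|QH|² = 121 + 289 = 410
Q is equidistant from C and D (both at squared distance 13), and every other site is strictly farther — so Q lies on the C–D Voronoi edge.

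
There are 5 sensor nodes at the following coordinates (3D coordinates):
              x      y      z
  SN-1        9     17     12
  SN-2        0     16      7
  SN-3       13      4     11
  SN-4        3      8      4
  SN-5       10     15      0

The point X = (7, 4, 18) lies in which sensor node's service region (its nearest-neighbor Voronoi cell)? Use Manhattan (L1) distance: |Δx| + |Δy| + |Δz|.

d(X, SN-1) = |7−9| + |4−17| + |18−12| = 2 + 13 + 6 = 21
d(X, SN-2) = |7−0| + |4−16| + |18−7| = 7 + 12 + 11 = 30
d(X, SN-3) = |7−13| + |4−4| + |18−11| = 6 + 0 + 7 = 13
d(X, SN-4) = |7−3| + |4−8| + |18−4| = 4 + 4 + 14 = 22
d(X, SN-5) = |7−10| + |4−15| + |18−0| = 3 + 11 + 18 = 32
The smallest is to SN-3, so X lies in the Voronoi region of SN-3.

SN-3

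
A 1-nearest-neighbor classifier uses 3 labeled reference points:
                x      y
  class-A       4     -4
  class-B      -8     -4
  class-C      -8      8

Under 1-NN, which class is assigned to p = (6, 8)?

Since √ is increasing, it suffices to compare squared distances:
d²(p, class-A) = (6−4)² + (8−(-4))² = 4 + 144 = 148
d²(p, class-B) = (6−(-8))² + (8−(-4))² = 196 + 144 = 340
d²(p, class-C) = (6−(-8))² + (8−8)² = 196 + 0 = 196
class-A is nearest.

class-A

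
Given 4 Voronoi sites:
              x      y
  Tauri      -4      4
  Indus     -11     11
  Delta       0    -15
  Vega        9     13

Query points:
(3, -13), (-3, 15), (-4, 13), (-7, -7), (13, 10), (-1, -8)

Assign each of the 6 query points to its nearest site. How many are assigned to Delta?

3

(3, -13) — d² to each: Tauri:338, Indus:772, Delta:13, Vega:712 → nearest is Delta
(-3, 15) — d² to each: Tauri:122, Indus:80, Delta:909, Vega:148 → nearest is Indus
(-4, 13) — d² to each: Tauri:81, Indus:53, Delta:800, Vega:169 → nearest is Indus
(-7, -7) — d² to each: Tauri:130, Indus:340, Delta:113, Vega:656 → nearest is Delta
(13, 10) — d² to each: Tauri:325, Indus:577, Delta:794, Vega:25 → nearest is Vega
(-1, -8) — d² to each: Tauri:153, Indus:461, Delta:50, Vega:541 → nearest is Delta
3 of the 6 points have Delta as nearest.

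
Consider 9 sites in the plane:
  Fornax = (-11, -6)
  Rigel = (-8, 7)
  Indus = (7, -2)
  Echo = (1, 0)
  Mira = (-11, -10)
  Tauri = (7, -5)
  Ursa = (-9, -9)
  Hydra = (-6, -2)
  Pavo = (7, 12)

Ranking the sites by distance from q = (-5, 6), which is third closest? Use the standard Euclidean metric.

Since √ is increasing, it suffices to compare squared distances:
d²(q, Fornax) = 36 + 144 = 180
d²(q, Rigel) = 9 + 1 = 10
d²(q, Indus) = 144 + 64 = 208
d²(q, Echo) = 36 + 36 = 72
d²(q, Mira) = 36 + 256 = 292
d²(q, Tauri) = 144 + 121 = 265
d²(q, Ursa) = 16 + 225 = 241
d²(q, Hydra) = 1 + 64 = 65
d²(q, Pavo) = 144 + 36 = 180
Sorted ascending: Rigel, Hydra, Echo, Fornax, … — the third-nearest is Echo.

Echo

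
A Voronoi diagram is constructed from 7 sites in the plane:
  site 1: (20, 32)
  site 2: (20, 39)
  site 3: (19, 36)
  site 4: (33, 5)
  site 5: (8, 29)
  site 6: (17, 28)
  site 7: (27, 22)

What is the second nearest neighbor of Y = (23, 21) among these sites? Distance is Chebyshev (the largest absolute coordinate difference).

d(Y, site 1) = max(3, 11) = 11
d(Y, site 2) = max(3, 18) = 18
d(Y, site 3) = max(4, 15) = 15
d(Y, site 4) = max(10, 16) = 16
d(Y, site 5) = max(15, 8) = 15
d(Y, site 6) = max(6, 7) = 7
d(Y, site 7) = max(4, 1) = 4
Sorted ascending: site 7, site 6, site 1, … — the second-nearest is site 6.

site 6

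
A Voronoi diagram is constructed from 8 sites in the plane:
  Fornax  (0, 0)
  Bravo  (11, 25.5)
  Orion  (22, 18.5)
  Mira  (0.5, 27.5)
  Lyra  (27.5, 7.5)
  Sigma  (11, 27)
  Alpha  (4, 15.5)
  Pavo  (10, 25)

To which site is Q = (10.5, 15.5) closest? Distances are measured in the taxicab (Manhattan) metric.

d(Q, Fornax) = 10.5 + 15.5 = 26
d(Q, Bravo) = 0.5 + 10 = 10.5
d(Q, Orion) = 11.5 + 3 = 14.5
d(Q, Mira) = 10 + 12 = 22
d(Q, Lyra) = 17 + 8 = 25
d(Q, Sigma) = 0.5 + 11.5 = 12
d(Q, Alpha) = 6.5 + 0 = 6.5
d(Q, Pavo) = 0.5 + 9.5 = 10
The smallest is to Alpha, so Q lies in the Voronoi region of Alpha.

Alpha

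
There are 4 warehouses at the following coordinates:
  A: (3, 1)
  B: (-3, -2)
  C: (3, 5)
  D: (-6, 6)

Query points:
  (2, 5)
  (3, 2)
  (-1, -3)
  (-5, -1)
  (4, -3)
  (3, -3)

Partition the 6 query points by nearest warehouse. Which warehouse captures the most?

A

(2, 5) — d² to each: A:17, B:74, C:1, D:65 → nearest is C
(3, 2) — d² to each: A:1, B:52, C:9, D:97 → nearest is A
(-1, -3) — d² to each: A:32, B:5, C:80, D:106 → nearest is B
(-5, -1) — d² to each: A:68, B:5, C:100, D:50 → nearest is B
(4, -3) — d² to each: A:17, B:50, C:65, D:181 → nearest is A
(3, -3) — d² to each: A:16, B:37, C:64, D:162 → nearest is A
Tally — A:3, B:2, C:1. A captures the most (3).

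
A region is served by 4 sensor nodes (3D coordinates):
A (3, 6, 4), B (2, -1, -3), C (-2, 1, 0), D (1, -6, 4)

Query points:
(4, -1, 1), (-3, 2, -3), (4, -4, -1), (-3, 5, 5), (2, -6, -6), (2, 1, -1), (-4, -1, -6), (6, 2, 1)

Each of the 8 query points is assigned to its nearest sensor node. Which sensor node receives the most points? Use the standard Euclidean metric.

B

(4, -1, 1) — d² to each: A:59, B:20, C:41, D:43 → nearest is B
(-3, 2, -3) — d² to each: A:101, B:34, C:11, D:129 → nearest is C
(4, -4, -1) — d² to each: A:126, B:17, C:62, D:38 → nearest is B
(-3, 5, 5) — d² to each: A:38, B:125, C:42, D:138 → nearest is A
(2, -6, -6) — d² to each: A:245, B:34, C:101, D:101 → nearest is B
(2, 1, -1) — d² to each: A:51, B:8, C:17, D:75 → nearest is B
(-4, -1, -6) — d² to each: A:198, B:45, C:44, D:150 → nearest is C
(6, 2, 1) — d² to each: A:34, B:41, C:66, D:98 → nearest is A
Tally — A:2, B:4, C:2. B captures the most (4).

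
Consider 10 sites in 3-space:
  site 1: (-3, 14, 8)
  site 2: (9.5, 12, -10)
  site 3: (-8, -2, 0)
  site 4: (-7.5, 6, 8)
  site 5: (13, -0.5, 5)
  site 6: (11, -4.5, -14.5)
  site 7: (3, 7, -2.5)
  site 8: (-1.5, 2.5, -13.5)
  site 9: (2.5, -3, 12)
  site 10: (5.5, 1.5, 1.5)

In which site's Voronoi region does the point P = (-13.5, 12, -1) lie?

Compare squared distances (the ordering matches that of the actual distances):
d²(P, site 1) = (-13.5−(-3))² + (12−14)² + (-1−8)² = 110.25 + 4 + 81 = 195.25
d²(P, site 2) = (-13.5−9.5)² + (12−12)² + (-1−(-10))² = 529 + 0 + 81 = 610
d²(P, site 3) = (-13.5−(-8))² + (12−(-2))² + (-1−0)² = 30.25 + 196 + 1 = 227.25
d²(P, site 4) = (-13.5−(-7.5))² + (12−6)² + (-1−8)² = 36 + 36 + 81 = 153
d²(P, site 5) = (-13.5−13)² + (12−(-0.5))² + (-1−5)² = 702.25 + 156.25 + 36 = 894.5
d²(P, site 6) = (-13.5−11)² + (12−(-4.5))² + (-1−(-14.5))² = 600.25 + 272.25 + 182.25 = 1054.75
d²(P, site 7) = (-13.5−3)² + (12−7)² + (-1−(-2.5))² = 272.25 + 25 + 2.25 = 299.5
d²(P, site 8) = (-13.5−(-1.5))² + (12−2.5)² + (-1−(-13.5))² = 144 + 90.25 + 156.25 = 390.5
d²(P, site 9) = (-13.5−2.5)² + (12−(-3))² + (-1−12)² = 256 + 225 + 169 = 650
d²(P, site 10) = (-13.5−5.5)² + (12−1.5)² + (-1−1.5)² = 361 + 110.25 + 6.25 = 477.5
Minimum is at site 4.

site 4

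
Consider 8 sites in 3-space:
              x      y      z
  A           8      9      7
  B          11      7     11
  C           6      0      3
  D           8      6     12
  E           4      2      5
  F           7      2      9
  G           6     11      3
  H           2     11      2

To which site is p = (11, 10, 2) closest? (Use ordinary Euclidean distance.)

Squared Euclidean distances:
|pA|² = (11−8)² + (10−9)² + (2−7)² = 9 + 1 + 25 = 35
|pB|² = (11−11)² + (10−7)² + (2−11)² = 0 + 9 + 81 = 90
|pC|² = (11−6)² + (10−0)² + (2−3)² = 25 + 100 + 1 = 126
|pD|² = (11−8)² + (10−6)² + (2−12)² = 9 + 16 + 100 = 125
|pE|² = (11−4)² + (10−2)² + (2−5)² = 49 + 64 + 9 = 122
|pF|² = (11−7)² + (10−2)² + (2−9)² = 16 + 64 + 49 = 129
|pG|² = (11−6)² + (10−11)² + (2−3)² = 25 + 1 + 1 = 27
|pH|² = (11−2)² + (10−11)² + (2−2)² = 81 + 1 + 0 = 82
Minimum is at G.

G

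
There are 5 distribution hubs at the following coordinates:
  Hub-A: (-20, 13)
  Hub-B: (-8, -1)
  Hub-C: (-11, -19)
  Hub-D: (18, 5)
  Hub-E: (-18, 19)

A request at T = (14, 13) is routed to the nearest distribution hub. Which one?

Squared Euclidean distances:
d²(T, Hub-A) = (14−(-20))² + (13−13)² = 1156 + 0 = 1156
d²(T, Hub-B) = (14−(-8))² + (13−(-1))² = 484 + 196 = 680
d²(T, Hub-C) = (14−(-11))² + (13−(-19))² = 625 + 1024 = 1649
d²(T, Hub-D) = (14−18)² + (13−5)² = 16 + 64 = 80
d²(T, Hub-E) = (14−(-18))² + (13−19)² = 1024 + 36 = 1060
Minimum is at Hub-D.

Hub-D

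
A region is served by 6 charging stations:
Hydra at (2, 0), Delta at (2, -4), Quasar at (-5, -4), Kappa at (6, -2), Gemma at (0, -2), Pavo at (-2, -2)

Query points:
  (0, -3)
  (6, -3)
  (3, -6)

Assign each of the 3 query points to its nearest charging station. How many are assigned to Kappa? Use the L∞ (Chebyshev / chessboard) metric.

(0, -3) — d to each: Hydra:3, Delta:2, Quasar:5, Kappa:6, Gemma:1, Pavo:2 → nearest is Gemma
(6, -3) — d to each: Hydra:4, Delta:4, Quasar:11, Kappa:1, Gemma:6, Pavo:8 → nearest is Kappa
(3, -6) — d to each: Hydra:6, Delta:2, Quasar:8, Kappa:4, Gemma:4, Pavo:5 → nearest is Delta
1 of the 3 points has Kappa as nearest.

1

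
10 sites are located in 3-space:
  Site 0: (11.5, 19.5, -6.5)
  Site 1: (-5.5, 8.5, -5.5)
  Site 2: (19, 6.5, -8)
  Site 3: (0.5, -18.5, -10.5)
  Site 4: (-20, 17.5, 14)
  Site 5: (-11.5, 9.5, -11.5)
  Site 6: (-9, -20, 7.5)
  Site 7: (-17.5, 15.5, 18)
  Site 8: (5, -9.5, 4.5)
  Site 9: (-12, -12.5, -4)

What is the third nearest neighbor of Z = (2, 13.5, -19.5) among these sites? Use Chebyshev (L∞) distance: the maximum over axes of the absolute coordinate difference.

Site 1

d(Z, Site 0) = max(9.5, 6, 13) = 13
d(Z, Site 1) = max(7.5, 5, 14) = 14
d(Z, Site 2) = max(17, 7, 11.5) = 17
d(Z, Site 3) = max(1.5, 32, 9) = 32
d(Z, Site 4) = max(22, 4, 33.5) = 33.5
d(Z, Site 5) = max(13.5, 4, 8) = 13.5
d(Z, Site 6) = max(11, 33.5, 27) = 33.5
d(Z, Site 7) = max(19.5, 2, 37.5) = 37.5
d(Z, Site 8) = max(3, 23, 24) = 24
d(Z, Site 9) = max(14, 26, 15.5) = 26
Sorted ascending: Site 0, Site 5, Site 1, Site 2, … — the third-nearest is Site 1.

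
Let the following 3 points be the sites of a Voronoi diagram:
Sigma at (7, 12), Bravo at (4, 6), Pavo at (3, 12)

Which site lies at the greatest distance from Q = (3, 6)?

Since √ is increasing, it suffices to compare squared distances:
d²(Q, Sigma) = (3−7)² + (6−12)² = 16 + 36 = 52
d²(Q, Bravo) = (3−4)² + (6−6)² = 1 + 0 = 1
d²(Q, Pavo) = (3−3)² + (6−12)² = 0 + 36 = 36
The largest is to Sigma.

Sigma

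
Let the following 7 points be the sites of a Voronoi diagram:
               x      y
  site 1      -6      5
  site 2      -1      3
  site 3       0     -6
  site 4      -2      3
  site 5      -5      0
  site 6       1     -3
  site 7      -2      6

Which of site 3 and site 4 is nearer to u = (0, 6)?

Compare squared distances:
d²(u, site 3) = (0−0)² + (6−(-6))² = 0 + 144 = 144
d²(u, site 4) = (0−(-2))² + (6−3)² = 4 + 9 = 13
144 > 13, so site 4 is closer.

site 4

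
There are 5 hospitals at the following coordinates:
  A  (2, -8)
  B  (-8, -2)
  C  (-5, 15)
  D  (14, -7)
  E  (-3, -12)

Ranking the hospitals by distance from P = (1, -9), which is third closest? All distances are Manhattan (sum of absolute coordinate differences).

D

d(P,A) = |1−2| + |-9−(-8)| = 1 + 1 = 2
d(P,B) = |1−(-8)| + |-9−(-2)| = 9 + 7 = 16
d(P,C) = |1−(-5)| + |-9−15| = 6 + 24 = 30
d(P,D) = |1−14| + |-9−(-7)| = 13 + 2 = 15
d(P,E) = |1−(-3)| + |-9−(-12)| = 4 + 3 = 7
Sorted ascending: A, E, D, B, … — the third-nearest is D.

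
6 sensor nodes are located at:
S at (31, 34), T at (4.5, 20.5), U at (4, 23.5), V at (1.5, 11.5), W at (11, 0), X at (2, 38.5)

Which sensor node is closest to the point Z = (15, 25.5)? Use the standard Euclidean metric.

Squared Euclidean distances:
|ZS|² = (15−31)² + (25.5−34)² = 256 + 72.25 = 328.25
|ZT|² = (15−4.5)² + (25.5−20.5)² = 110.25 + 25 = 135.25
|ZU|² = (15−4)² + (25.5−23.5)² = 121 + 4 = 125
|ZV|² = (15−1.5)² + (25.5−11.5)² = 182.25 + 196 = 378.25
|ZW|² = (15−11)² + (25.5−0)² = 16 + 650.25 = 666.25
|ZX|² = (15−2)² + (25.5−38.5)² = 169 + 169 = 338
Minimum is at U.

U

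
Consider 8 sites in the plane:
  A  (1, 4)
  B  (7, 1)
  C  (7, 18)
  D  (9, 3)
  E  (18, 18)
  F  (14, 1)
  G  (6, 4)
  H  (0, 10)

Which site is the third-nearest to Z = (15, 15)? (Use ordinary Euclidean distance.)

D

Compare squared distances (the ordering matches that of the actual distances):
|ZA|² = 196 + 121 = 317
|ZB|² = 64 + 196 = 260
|ZC|² = 64 + 9 = 73
|ZD|² = 36 + 144 = 180
|ZE|² = 9 + 9 = 18
|ZF|² = 1 + 196 = 197
|ZG|² = 81 + 121 = 202
|ZH|² = 225 + 25 = 250
Sorted ascending: E, C, D, F, … — the third-nearest is D.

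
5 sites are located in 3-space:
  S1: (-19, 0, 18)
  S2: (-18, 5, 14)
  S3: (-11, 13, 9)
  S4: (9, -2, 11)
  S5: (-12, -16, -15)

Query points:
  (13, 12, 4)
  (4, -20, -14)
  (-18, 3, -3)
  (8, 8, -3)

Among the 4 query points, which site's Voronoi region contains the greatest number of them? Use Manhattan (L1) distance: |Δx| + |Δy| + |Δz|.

(13, 12, 4) — d to each: S1:58, S2:48, S3:30, S4:25, S5:72 → nearest is S4
(4, -20, -14) — d to each: S1:75, S2:75, S3:71, S4:48, S5:21 → nearest is S5
(-18, 3, -3) — d to each: S1:25, S2:19, S3:29, S4:46, S5:37 → nearest is S2
(8, 8, -3) — d to each: S1:56, S2:46, S3:36, S4:25, S5:56 → nearest is S4
Tally — S2:1, S4:2, S5:1. S4 captures the most (2).

S4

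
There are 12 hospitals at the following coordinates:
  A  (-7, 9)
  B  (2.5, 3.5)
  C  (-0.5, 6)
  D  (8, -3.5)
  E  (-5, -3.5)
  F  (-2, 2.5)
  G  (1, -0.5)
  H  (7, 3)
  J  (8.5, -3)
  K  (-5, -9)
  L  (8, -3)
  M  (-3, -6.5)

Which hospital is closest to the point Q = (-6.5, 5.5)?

Compare squared distances (the ordering matches that of the actual distances):
|QA|² = (-6.5−(-7))² + (5.5−9)² = 0.25 + 12.25 = 12.5
|QB|² = (-6.5−2.5)² + (5.5−3.5)² = 81 + 4 = 85
|QC|² = (-6.5−(-0.5))² + (5.5−6)² = 36 + 0.25 = 36.25
|QD|² = (-6.5−8)² + (5.5−(-3.5))² = 210.25 + 81 = 291.25
|QE|² = (-6.5−(-5))² + (5.5−(-3.5))² = 2.25 + 81 = 83.25
|QF|² = (-6.5−(-2))² + (5.5−2.5)² = 20.25 + 9 = 29.25
|QG|² = (-6.5−1)² + (5.5−(-0.5))² = 56.25 + 36 = 92.25
|QH|² = (-6.5−7)² + (5.5−3)² = 182.25 + 6.25 = 188.5
|QJ|² = (-6.5−8.5)² + (5.5−(-3))² = 225 + 72.25 = 297.25
|QK|² = (-6.5−(-5))² + (5.5−(-9))² = 2.25 + 210.25 = 212.5
|QL|² = (-6.5−8)² + (5.5−(-3))² = 210.25 + 72.25 = 282.5
|QM|² = (-6.5−(-3))² + (5.5−(-6.5))² = 12.25 + 144 = 156.25
The smallest is to A, so Q lies in the Voronoi region of A.

A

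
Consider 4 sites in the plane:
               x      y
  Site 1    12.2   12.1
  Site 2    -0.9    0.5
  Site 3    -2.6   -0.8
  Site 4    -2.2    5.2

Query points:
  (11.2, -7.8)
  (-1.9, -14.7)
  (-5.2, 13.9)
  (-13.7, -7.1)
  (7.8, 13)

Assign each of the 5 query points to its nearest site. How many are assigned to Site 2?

(11.2, -7.8) — d² to each: Site 1:397.01, Site 2:215.3, Site 3:239.44, Site 4:348.56 → nearest is Site 2
(-1.9, -14.7) — d² to each: Site 1:917.05, Site 2:232.04, Site 3:193.7, Site 4:396.1 → nearest is Site 3
(-5.2, 13.9) — d² to each: Site 1:306, Site 2:198.05, Site 3:222.85, Site 4:84.69 → nearest is Site 4
(-13.7, -7.1) — d² to each: Site 1:1039.45, Site 2:221.6, Site 3:162.9, Site 4:283.54 → nearest is Site 3
(7.8, 13) — d² to each: Site 1:20.17, Site 2:231.94, Site 3:298.6, Site 4:160.84 → nearest is Site 1
1 of the 5 points has Site 2 as nearest.

1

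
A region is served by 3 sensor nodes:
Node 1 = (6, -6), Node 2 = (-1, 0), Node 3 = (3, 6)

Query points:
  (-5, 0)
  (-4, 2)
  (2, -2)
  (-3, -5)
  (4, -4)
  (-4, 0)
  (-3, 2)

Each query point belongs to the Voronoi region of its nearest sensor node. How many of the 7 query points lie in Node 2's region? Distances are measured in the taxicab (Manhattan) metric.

6

(-5, 0) — d to each: Node 1:17, Node 2:4, Node 3:14 → nearest is Node 2
(-4, 2) — d to each: Node 1:18, Node 2:5, Node 3:11 → nearest is Node 2
(2, -2) — d to each: Node 1:8, Node 2:5, Node 3:9 → nearest is Node 2
(-3, -5) — d to each: Node 1:10, Node 2:7, Node 3:17 → nearest is Node 2
(4, -4) — d to each: Node 1:4, Node 2:9, Node 3:11 → nearest is Node 1
(-4, 0) — d to each: Node 1:16, Node 2:3, Node 3:13 → nearest is Node 2
(-3, 2) — d to each: Node 1:17, Node 2:4, Node 3:10 → nearest is Node 2
6 of the 7 points have Node 2 as nearest.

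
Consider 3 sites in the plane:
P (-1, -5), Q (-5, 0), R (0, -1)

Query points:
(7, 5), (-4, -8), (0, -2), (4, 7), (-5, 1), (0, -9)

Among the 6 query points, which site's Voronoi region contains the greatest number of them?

R

(7, 5) — d² to each: P:164, Q:169, R:85 → nearest is R
(-4, -8) — d² to each: P:18, Q:65, R:65 → nearest is P
(0, -2) — d² to each: P:10, Q:29, R:1 → nearest is R
(4, 7) — d² to each: P:169, Q:130, R:80 → nearest is R
(-5, 1) — d² to each: P:52, Q:1, R:29 → nearest is Q
(0, -9) — d² to each: P:17, Q:106, R:64 → nearest is P
Tally — P:2, Q:1, R:3. R captures the most (3).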